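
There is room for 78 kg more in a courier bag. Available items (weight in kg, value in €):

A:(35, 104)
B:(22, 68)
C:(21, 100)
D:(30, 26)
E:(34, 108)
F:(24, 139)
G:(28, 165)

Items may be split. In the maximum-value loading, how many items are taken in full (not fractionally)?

3

Sort by value per unit weight and fill in that order.
Order: G (165/28=5.89) > F (139/24=5.79) > C (100/21=4.76) > E (108/34=3.18) > B (68/22=3.09) > A (104/35=2.97) > D (26/30=0.87)
Fill: take G (28 @ 165) → take F (24 @ 139) → take C (21 @ 100) → take 5/34 of E → 15.88; 78/78 used.
3 item(s) taken whole; one partial (take 5/34 of E).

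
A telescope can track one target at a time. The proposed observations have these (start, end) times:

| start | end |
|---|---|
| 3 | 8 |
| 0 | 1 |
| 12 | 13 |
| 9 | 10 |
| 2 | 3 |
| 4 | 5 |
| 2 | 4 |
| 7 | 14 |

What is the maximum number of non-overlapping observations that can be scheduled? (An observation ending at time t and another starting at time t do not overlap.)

Order by finish time; keep every interval that doesn't clash with the previous kept one.
By end time: (0,1), (2,3), (2,4), (4,5), (3,8), (9,10), (12,13), (7,14).
Pick (0,1); next start ≥ 1 → (2,3); next start ≥ 3 → (4,5); next start ≥ 5 → (9,10); next start ≥ 10 → (12,13).
Selected 5 observations.

5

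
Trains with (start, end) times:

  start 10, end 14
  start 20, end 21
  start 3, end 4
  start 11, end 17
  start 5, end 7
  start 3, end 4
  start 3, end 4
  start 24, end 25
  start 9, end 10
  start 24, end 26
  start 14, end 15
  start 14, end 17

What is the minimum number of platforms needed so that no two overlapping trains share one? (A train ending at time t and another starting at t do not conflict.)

Count concurrent intervals with a sweep; the peak is the room count.
starts: [3, 3, 3, 5, 9, 10, 11, 14, 14, 20, 24, 24]
ends:   [4, 4, 4, 7, 10, 14, 15, 17, 17, 21, 25, 26]
s3→1 s3→2 s3→3  — peak 3.

3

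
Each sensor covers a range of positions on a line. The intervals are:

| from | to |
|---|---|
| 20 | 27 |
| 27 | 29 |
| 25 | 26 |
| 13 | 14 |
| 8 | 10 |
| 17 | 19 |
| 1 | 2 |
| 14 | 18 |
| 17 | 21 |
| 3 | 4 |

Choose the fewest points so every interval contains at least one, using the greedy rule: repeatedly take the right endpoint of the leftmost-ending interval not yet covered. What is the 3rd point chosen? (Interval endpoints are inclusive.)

By right end: [1,2]  [3,4]  [8,10]  [13,14]  [14,18]  [17,19]  [17,21]  [25,26]  [20,27]  [27,29]
[1,2] uncovered → point at 2; [3,4] uncovered → point at 4; [8,10] uncovered → point at 10; [13,14] uncovered → point at 14; [17,19] uncovered → point at 19; [25,26] uncovered → point at 26; [27,29] uncovered → point at 29.
Points: 2, 4, 10, 14, 19, 26, 29 (7 total).

10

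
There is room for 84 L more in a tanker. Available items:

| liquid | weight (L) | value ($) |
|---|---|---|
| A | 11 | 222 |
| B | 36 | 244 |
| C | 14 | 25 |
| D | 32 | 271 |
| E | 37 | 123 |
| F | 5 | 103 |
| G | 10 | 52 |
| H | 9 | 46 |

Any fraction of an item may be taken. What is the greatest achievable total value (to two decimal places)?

Greedy by value/weight ratio, highest first.
Order: F (103/5=20.60) > A (222/11=20.18) > D (271/32=8.47) > B (244/36=6.78) > G (52/10=5.20) > H (46/9=5.11) > E (123/37=3.32) > C (25/14=1.79)
Fill: take F (5 @ 103) → take A (11 @ 222) → take D (32 @ 271) → take B (36 @ 244); 84/84 used.
Total value = 840.00

840.00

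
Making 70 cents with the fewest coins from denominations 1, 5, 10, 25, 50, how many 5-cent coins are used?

0

Greedy: take as many of the largest coin as possible, then repeat with the remainder.
70 = 1×50 + 2×10
Count of 5: 0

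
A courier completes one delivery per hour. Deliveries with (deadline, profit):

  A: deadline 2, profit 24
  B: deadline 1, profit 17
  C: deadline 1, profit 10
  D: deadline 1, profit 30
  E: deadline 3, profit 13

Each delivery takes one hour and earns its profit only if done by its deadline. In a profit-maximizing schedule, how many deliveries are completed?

3

Take jobs in profit order; each goes to the latest open slot no later than its deadline.
By profit: D(d1,30), A(d2,24), B(d1,17), E(d3,13), C(d1,10)
D→slot 1; A→slot 2; B skipped; E→slot 3; C skipped.
3 of 5 scheduled.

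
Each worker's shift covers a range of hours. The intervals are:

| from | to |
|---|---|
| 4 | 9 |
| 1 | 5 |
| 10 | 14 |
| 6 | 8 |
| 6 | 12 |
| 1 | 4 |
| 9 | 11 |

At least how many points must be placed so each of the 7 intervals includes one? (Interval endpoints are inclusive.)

3

Sort by right endpoint; whenever an interval is uncovered, place a point at its right end.
By right end: [1,4]  [1,5]  [6,8]  [4,9]  [9,11]  [6,12]  [10,14]
[1,4] uncovered → point at 4; [6,8] uncovered → point at 8; [9,11] uncovered → point at 11.
Points: 4, 8, 11 (3 total).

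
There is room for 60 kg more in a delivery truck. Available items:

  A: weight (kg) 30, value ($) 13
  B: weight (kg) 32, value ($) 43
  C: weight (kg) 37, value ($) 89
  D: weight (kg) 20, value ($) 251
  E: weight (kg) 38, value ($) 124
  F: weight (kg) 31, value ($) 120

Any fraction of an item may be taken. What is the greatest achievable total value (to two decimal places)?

Sort by value per unit weight and fill in that order.
Order: D (251/20=12.55) > F (120/31=3.87) > E (124/38=3.26) > C (89/37=2.41) > B (43/32=1.34) > A (13/30=0.43)
Fill: take D (20 @ 251) → take F (31 @ 120) → take 9/38 of E → 29.37; 60/60 used.
Total value = 400.37

400.37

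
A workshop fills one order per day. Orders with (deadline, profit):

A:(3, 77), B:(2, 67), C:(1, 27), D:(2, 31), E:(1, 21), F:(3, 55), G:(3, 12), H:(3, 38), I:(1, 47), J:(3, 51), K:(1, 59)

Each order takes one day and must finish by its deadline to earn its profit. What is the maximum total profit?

203

Take jobs in profit order; each goes to the latest open slot no later than its deadline.
By profit: A(d3,77), B(d2,67), K(d1,59), F(d3,55), J(d3,51), I(d1,47), H(d3,38), D(d2,31), C(d1,27), E(d1,21), G(d3,12)
A→slot 3; B→slot 2; K→slot 1; F skipped; J skipped; I skipped; H skipped; D skipped; C skipped; E skipped; G skipped.
Profit = 59 + 67 + 77 = 203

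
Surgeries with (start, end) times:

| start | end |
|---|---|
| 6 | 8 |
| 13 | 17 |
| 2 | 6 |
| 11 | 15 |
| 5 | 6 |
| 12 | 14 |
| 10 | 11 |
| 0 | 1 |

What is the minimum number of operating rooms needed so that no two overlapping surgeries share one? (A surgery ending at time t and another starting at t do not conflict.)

Count concurrent intervals with a sweep; the peak is the room count.
Events (time:±→running): 0:+→1 1:-→0 2:+→1 5:+→2 6:-→1 6:-→0 6:+→1 8:-→0 10:+→1 11:-→0 11:+→1 12:+→2 13:+→3 … peak 3.

3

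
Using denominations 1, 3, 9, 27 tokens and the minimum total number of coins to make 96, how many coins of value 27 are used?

3

Use the largest denomination that fits, subtract, and repeat.
96 = 3×27 + 1×9 + 2×3
Count of 27: 3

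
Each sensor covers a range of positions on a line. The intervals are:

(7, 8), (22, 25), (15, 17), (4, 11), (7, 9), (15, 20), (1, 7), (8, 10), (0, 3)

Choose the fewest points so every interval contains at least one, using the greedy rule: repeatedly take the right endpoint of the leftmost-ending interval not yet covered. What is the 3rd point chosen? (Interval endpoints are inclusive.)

Sort by right endpoint; whenever an interval is uncovered, place a point at its right end.
By right end: [0,3]  [1,7]  [7,8]  [7,9]  [8,10]  [4,11]  [15,17]  [15,20]  [22,25]
[0,3] uncovered → point at 3; [7,8] uncovered → point at 8; [15,17] uncovered → point at 17; [22,25] uncovered → point at 25.
Points: 3, 8, 17, 25 (4 total).

17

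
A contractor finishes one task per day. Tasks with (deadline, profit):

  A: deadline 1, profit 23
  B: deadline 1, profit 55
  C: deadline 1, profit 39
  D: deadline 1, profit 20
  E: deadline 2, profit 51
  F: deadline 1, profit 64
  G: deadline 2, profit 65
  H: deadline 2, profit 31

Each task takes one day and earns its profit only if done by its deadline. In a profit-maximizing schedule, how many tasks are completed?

2

Sort by profit descending; place each in the latest free slot ≤ its deadline.
Profit order: G=65 F=64 B=55 E=51 C=39 H=31 A=23 D=20
Assign: G→slot 2, F→slot 1, B skipped, E skipped, C skipped, H skipped, A skipped, D skipped.
Slots: [1:F] [2:G]
2 of 8 scheduled.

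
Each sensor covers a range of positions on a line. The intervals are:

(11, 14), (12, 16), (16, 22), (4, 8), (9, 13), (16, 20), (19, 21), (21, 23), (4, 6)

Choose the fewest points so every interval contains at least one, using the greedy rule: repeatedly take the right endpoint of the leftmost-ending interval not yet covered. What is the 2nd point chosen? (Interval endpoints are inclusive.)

By right end: [4,6]  [4,8]  [9,13]  [11,14]  [12,16]  [16,20]  [19,21]  [16,22]  [21,23]
[4,6] uncovered → point at 6; [9,13] uncovered → point at 13; [16,20] uncovered → point at 20; [21,23] uncovered → point at 23.
Points: 6, 13, 20, 23 (4 total).

13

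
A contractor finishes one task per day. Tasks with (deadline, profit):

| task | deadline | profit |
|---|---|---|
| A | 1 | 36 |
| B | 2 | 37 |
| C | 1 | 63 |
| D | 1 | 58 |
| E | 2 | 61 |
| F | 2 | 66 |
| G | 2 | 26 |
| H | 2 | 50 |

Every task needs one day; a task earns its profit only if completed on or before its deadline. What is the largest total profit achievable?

129

Profit order: F=66 C=63 E=61 D=58 H=50 B=37 A=36 G=26
Assign: F→slot 2, C→slot 1, E skipped, D skipped, H skipped, B skipped, A skipped, G skipped.
Slots: [1:C] [2:F]
Profit = 63 + 66 = 129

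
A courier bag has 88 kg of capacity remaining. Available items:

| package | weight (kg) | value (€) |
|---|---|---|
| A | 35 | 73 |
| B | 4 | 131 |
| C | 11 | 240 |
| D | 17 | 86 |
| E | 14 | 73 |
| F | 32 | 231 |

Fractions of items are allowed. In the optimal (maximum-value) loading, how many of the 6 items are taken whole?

Ratios (sorted): B 32.75, C 21.82, F 7.22, E 5.21, D 5.06, A 2.09
take B (4 @ 131); take C (11 @ 240); take F (32 @ 231); take E (14 @ 73); take D (17 @ 86); take 10/35 of A → 20.86. Capacity used 88/88.
5 item(s) taken whole; one partial (take 10/35 of A).

5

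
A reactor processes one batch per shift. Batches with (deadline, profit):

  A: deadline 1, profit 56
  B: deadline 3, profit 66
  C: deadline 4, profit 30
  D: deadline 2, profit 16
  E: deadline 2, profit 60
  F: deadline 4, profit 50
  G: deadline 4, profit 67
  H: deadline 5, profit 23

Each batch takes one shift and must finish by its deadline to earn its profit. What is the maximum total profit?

Sort by profit descending; place each in the latest free slot ≤ its deadline.
Profit order: G=67 B=66 E=60 A=56 F=50 C=30 H=23 D=16
Assign: G→slot 4, B→slot 3, E→slot 2, A→slot 1, F skipped, C skipped, H→slot 5, D skipped.
Slots: [1:A] [2:E] [3:B] [4:G] [5:H]
Profit = 56 + 60 + 66 + 67 + 23 = 272

272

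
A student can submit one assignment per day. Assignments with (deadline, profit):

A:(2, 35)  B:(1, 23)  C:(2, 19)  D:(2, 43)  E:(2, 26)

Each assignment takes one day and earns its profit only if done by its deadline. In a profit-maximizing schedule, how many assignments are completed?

2

Take jobs in profit order; each goes to the latest open slot no later than its deadline.
By profit: D(d2,43), A(d2,35), E(d2,26), B(d1,23), C(d2,19)
D→slot 2; A→slot 1; E skipped; B skipped; C skipped.
2 of 5 scheduled.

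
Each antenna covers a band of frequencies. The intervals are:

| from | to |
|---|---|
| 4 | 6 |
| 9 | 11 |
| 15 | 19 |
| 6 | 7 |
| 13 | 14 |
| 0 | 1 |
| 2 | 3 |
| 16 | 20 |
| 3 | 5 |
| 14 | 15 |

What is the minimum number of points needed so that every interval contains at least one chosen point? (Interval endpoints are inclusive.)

Sorted: [0,1] [2,3] [3,5] [4,6] [6,7] [9,11] [13,14] [14,15] [15,19] [16,20]
{[0,1]} hit by 1; {[2,3],[3,5]} hit by 3; {[4,6],[6,7]} hit by 6; {[9,11]} hit by 11; {[13,14],[14,15]} hit by 14; {[15,19],[16,20]} hit by 19.
Points: 1, 3, 6, 11, 14, 19 (6 total).

6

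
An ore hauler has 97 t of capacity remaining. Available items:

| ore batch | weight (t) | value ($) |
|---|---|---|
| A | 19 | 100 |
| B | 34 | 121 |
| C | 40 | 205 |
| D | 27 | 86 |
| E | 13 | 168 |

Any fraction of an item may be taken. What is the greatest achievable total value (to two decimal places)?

561.97

Sort by value per unit weight and fill in that order.
Order: E (168/13=12.92) > A (100/19=5.26) > C (205/40=5.12) > B (121/34=3.56) > D (86/27=3.19)
Fill: take E (13 @ 168) → take A (19 @ 100) → take C (40 @ 205) → take 25/34 of B → 88.97; 97/97 used.
Total value = 561.97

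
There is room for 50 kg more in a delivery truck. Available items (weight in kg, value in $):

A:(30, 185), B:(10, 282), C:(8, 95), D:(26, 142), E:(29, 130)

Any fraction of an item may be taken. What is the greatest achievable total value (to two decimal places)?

Ratios (sorted): B 28.20, C 11.88, A 6.17, D 5.46, E 4.48
take B (10 @ 282); take C (8 @ 95); take A (30 @ 185); take 2/26 of D → 10.92. Capacity used 50/50.
Total value = 572.92

572.92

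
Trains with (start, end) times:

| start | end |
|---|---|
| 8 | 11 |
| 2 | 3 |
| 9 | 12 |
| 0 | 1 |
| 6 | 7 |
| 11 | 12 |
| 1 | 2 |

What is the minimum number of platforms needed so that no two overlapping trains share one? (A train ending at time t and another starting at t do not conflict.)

The answer is the maximum number of intervals overlapping at any instant.
Events (time:±→running): 0:+→1 1:-→0 1:+→1 2:-→0 2:+→1 3:-→0 6:+→1 7:-→0 8:+→1 9:+→2 … peak 2.

2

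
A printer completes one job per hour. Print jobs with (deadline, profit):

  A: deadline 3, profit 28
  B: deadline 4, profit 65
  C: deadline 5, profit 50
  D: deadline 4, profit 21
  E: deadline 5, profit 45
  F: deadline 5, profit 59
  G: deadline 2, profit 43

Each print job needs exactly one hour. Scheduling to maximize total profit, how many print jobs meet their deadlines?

5

Profit order: B=65 F=59 C=50 E=45 G=43 A=28 D=21
Assign: B→slot 4, F→slot 5, C→slot 3, E→slot 2, G→slot 1, A skipped, D skipped.
Slots: [1:G] [2:E] [3:C] [4:B] [5:F]
5 of 7 scheduled.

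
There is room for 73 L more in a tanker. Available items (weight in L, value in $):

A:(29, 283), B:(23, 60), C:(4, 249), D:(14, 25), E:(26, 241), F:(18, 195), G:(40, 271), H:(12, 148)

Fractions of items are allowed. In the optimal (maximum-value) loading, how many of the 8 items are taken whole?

4

Greedy by value/weight ratio, highest first.
Ratios (sorted): C 62.25, H 12.33, F 10.83, A 9.76, E 9.27, G 6.78, B 2.61, D 1.79
take C (4 @ 249); take H (12 @ 148); take F (18 @ 195); take A (29 @ 283); take 10/26 of E → 92.69. Capacity used 73/73.
4 item(s) taken whole; one partial (take 10/26 of E).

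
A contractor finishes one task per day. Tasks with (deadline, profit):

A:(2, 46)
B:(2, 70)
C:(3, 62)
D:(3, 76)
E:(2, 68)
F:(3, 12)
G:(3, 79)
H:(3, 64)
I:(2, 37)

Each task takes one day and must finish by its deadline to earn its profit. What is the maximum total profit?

By profit: G(d3,79), D(d3,76), B(d2,70), E(d2,68), H(d3,64), C(d3,62), A(d2,46), I(d2,37), F(d3,12)
G→slot 3; D→slot 2; B→slot 1; E skipped; H skipped; C skipped; A skipped; I skipped; F skipped.
Profit = 70 + 76 + 79 = 225

225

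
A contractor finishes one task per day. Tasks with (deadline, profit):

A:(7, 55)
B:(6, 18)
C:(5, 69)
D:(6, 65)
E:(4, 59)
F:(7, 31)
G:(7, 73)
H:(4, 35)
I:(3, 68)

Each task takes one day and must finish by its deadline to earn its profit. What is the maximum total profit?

424

Sort by profit descending; place each in the latest free slot ≤ its deadline.
By profit: G(d7,73), C(d5,69), I(d3,68), D(d6,65), E(d4,59), A(d7,55), H(d4,35), F(d7,31), B(d6,18)
G→slot 7; C→slot 5; I→slot 3; D→slot 6; E→slot 4; A→slot 2; H→slot 1; F skipped; B skipped.
Profit = 35 + 55 + 68 + 59 + 69 + 65 + 73 = 424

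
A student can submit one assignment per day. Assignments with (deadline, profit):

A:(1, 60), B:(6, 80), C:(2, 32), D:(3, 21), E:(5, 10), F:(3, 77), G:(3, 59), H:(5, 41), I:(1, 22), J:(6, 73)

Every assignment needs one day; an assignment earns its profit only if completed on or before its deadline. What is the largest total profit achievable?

390

By profit: B(d6,80), F(d3,77), J(d6,73), A(d1,60), G(d3,59), H(d5,41), C(d2,32), I(d1,22), D(d3,21), E(d5,10)
B→slot 6; F→slot 3; J→slot 5; A→slot 1; G→slot 2; H→slot 4; C skipped; I skipped; D skipped; E skipped.
Profit = 60 + 59 + 77 + 41 + 73 + 80 = 390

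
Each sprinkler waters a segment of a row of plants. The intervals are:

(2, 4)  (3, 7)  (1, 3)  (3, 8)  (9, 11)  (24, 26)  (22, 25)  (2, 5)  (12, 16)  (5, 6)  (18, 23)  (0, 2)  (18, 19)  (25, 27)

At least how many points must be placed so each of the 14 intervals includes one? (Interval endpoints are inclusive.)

6

By right end: [0,2]  [1,3]  [2,4]  [2,5]  [5,6]  [3,7]  [3,8]  [9,11]  [12,16]  [18,19]  [18,23]  [22,25]  [24,26]  [25,27]
[0,2] uncovered → point at 2; [5,6] uncovered → point at 6; [9,11] uncovered → point at 11; [12,16] uncovered → point at 16; [18,19] uncovered → point at 19; [22,25] uncovered → point at 25.
Points: 2, 6, 11, 16, 19, 25 (6 total).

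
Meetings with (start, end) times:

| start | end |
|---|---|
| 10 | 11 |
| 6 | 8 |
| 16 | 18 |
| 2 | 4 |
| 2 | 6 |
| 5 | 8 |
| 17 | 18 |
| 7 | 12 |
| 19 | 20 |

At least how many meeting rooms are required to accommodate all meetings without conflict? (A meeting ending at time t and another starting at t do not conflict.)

The answer is the maximum number of intervals overlapping at any instant.
Events (time:±→running): 2:+→1 2:+→2 4:-→1 5:+→2 6:-→1 6:+→2 7:+→3 … peak 3.

3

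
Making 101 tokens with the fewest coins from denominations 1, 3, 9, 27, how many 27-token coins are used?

3

101 − 3×27→20 − 2×9→2 − 2×1→0
Count of 27: 3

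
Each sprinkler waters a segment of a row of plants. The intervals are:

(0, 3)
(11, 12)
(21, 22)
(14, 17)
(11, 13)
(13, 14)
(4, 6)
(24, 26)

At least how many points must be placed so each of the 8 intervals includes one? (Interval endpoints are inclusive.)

Sort by right endpoint; whenever an interval is uncovered, place a point at its right end.
Sorted: [0,3] [4,6] [11,12] [11,13] [13,14] [14,17] [21,22] [24,26]
{[0,3]} hit by 3; {[4,6]} hit by 6; {[11,12],[11,13]} hit by 12; {[13,14],[14,17]} hit by 14; {[21,22]} hit by 22; {[24,26]} hit by 26.
Points: 3, 6, 12, 14, 22, 26 (6 total).

6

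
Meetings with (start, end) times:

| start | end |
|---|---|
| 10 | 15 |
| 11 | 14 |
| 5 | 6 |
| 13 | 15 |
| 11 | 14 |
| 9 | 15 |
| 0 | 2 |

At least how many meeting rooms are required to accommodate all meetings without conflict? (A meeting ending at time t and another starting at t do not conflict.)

5

The answer is the maximum number of intervals overlapping at any instant.
starts: [0, 5, 9, 10, 11, 11, 13]
ends:   [2, 6, 14, 14, 15, 15, 15]
s0→1 e2→0 s5→1 e6→0 s9→1 s10→2 s11→3 s11→4 s13→5  — peak 5.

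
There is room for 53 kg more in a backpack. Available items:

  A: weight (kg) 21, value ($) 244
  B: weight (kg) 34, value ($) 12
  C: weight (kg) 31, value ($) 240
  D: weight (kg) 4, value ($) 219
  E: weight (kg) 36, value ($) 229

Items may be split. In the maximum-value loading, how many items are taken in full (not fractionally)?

2

Greedy by value/weight ratio, highest first.
Ratios (sorted): D 54.75, A 11.62, C 7.74, E 6.36, B 0.35
take D (4 @ 219); take A (21 @ 244); take 28/31 of C → 216.77. Capacity used 53/53.
2 item(s) taken whole; one partial (take 28/31 of C).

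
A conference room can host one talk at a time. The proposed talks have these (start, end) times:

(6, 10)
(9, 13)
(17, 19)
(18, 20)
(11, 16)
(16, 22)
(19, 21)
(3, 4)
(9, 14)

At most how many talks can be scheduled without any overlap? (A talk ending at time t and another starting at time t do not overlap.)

5

Order by finish time; keep every interval that doesn't clash with the previous kept one.
By end time: (3,4), (6,10), (9,13), (9,14), (11,16), (17,19), (18,20), (19,21), (16,22).
Pick (3,4); next start ≥ 4 → (6,10); next start ≥ 10 → (11,16); next start ≥ 16 → (17,19); next start ≥ 19 → (19,21).
Selected 5 talks.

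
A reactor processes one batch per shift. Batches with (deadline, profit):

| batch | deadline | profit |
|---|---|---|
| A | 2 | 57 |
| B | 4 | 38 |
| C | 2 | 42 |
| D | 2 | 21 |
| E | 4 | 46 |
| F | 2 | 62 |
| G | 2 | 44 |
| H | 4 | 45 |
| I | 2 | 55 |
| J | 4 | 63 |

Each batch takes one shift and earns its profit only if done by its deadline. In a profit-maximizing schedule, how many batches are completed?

Sort by profit descending; place each in the latest free slot ≤ its deadline.
Profit order: J=63 F=62 A=57 I=55 E=46 H=45 G=44 C=42 B=38 D=21
Assign: J→slot 4, F→slot 2, A→slot 1, I skipped, E→slot 3, H skipped, G skipped, C skipped, B skipped, D skipped.
Slots: [1:A] [2:F] [3:E] [4:J]
4 of 10 scheduled.

4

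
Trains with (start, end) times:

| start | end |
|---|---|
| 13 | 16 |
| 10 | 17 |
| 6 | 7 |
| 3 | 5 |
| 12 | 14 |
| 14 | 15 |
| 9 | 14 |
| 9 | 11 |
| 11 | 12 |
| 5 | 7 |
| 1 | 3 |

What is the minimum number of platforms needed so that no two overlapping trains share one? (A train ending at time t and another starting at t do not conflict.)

4

Events (time:±→running): 1:+→1 3:-→0 3:+→1 5:-→0 5:+→1 6:+→2 7:-→1 7:-→0 9:+→1 9:+→2 10:+→3 11:-→2 11:+→3 12:-→2 12:+→3 13:+→4 … peak 4.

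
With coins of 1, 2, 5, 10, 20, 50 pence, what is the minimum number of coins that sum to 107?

4

Greedy: take as many of the largest coin as possible, then repeat with the remainder.
107 = 2×50 + 1×5 + 1×2
Total coins = 2 + 1 + 1 = 4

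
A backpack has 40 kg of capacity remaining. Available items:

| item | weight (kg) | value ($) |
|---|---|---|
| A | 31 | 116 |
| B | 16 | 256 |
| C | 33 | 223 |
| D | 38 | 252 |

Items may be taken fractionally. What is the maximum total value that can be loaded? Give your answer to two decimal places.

418.18

Greedy by value/weight ratio, highest first.
Ratios (sorted): B 16.00, C 6.76, D 6.63, A 3.74
take B (16 @ 256); take 24/33 of C → 162.18. Capacity used 40/40.
Total value = 418.18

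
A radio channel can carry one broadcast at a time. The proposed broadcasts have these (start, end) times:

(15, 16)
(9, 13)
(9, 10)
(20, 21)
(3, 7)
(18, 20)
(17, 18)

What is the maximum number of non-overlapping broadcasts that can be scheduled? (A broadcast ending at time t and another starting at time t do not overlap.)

6

By end time: (3,7), (9,10), (9,13), (15,16), (17,18), (18,20), (20,21).
Pick (3,7); next start ≥ 7 → (9,10); next start ≥ 10 → (15,16); next start ≥ 16 → (17,18); next start ≥ 18 → (18,20); next start ≥ 20 → (20,21).
Selected 6 broadcasts.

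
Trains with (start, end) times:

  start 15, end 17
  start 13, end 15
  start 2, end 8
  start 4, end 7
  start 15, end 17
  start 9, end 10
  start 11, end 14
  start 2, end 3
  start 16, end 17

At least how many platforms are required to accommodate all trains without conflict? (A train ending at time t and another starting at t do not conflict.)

The answer is the maximum number of intervals overlapping at any instant.
starts: [2, 2, 4, 9, 11, 13, 15, 15, 16]
ends:   [3, 7, 8, 10, 14, 15, 17, 17, 17]
s2→1 s2→2 e3→1 s4→2 e7→1 e8→0 s9→1 e10→0 s11→1 s13→2 e14→1 e15→0 s15→1 s15→2 s16→3  — peak 3.

3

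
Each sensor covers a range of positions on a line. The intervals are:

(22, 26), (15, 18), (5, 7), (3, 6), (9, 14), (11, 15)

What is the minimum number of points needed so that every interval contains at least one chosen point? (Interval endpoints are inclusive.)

Sorted: [3,6] [5,7] [9,14] [11,15] [15,18] [22,26]
{[3,6],[5,7]} hit by 6; {[9,14],[11,15]} hit by 14; {[15,18]} hit by 18; {[22,26]} hit by 26.
Points: 6, 14, 18, 26 (4 total).

4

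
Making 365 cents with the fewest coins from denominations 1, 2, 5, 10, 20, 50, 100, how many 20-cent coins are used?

365 = 3×100 + 1×50 + 1×10 + 1×5
Count of 20: 0

0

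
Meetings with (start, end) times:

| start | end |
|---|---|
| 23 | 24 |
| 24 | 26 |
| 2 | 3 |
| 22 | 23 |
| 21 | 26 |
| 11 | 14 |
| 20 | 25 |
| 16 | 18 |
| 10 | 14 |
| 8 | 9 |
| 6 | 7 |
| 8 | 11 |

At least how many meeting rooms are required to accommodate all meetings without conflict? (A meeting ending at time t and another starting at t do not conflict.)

3

Count concurrent intervals with a sweep; the peak is the room count.
starts: [2, 6, 8, 8, 10, 11, 16, 20, 21, 22, 23, 24]
ends:   [3, 7, 9, 11, 14, 14, 18, 23, 24, 25, 26, 26]
s2→1 e3→0 s6→1 e7→0 s8→1 s8→2 e9→1 s10→2 e11→1 s11→2 e14→1 e14→0 s16→1 e18→0 s20→1 s21→2 s22→3  — peak 3.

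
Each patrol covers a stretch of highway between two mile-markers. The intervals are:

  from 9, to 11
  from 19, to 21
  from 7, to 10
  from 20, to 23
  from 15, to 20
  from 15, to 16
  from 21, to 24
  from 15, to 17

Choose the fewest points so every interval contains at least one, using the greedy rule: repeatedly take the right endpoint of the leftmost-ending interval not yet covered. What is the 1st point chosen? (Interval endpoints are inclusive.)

10

Sorted: [7,10] [9,11] [15,16] [15,17] [15,20] [19,21] [20,23] [21,24]
{[7,10],[9,11]} hit by 10; {[15,16],[15,17],[15,20]} hit by 16; {[19,21],[20,23],[21,24]} hit by 21.
Points: 10, 16, 21 (3 total).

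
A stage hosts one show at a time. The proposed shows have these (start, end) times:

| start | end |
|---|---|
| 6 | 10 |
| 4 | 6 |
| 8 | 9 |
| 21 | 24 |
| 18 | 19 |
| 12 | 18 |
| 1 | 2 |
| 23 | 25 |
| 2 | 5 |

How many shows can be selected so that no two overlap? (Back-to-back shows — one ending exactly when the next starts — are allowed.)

6

Order by finish time; keep every interval that doesn't clash with the previous kept one.
By end time: (1,2), (2,5), (4,6), (8,9), (6,10), (12,18), (18,19), (21,24), (23,25).
Pick (1,2); next start ≥ 2 → (2,5); next start ≥ 5 → (8,9); next start ≥ 9 → (12,18); next start ≥ 18 → (18,19); next start ≥ 19 → (21,24).
Selected 6 shows.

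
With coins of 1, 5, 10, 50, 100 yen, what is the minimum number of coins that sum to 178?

178 = 1×100 + 1×50 + 2×10 + 1×5 + 3×1
Total coins = 1 + 1 + 2 + 1 + 3 = 8

8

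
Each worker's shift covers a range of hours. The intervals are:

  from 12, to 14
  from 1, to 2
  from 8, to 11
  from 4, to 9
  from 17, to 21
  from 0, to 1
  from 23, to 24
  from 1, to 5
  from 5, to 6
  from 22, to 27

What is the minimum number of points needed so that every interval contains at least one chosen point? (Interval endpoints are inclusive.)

6

Sorted: [0,1] [1,2] [1,5] [5,6] [4,9] [8,11] [12,14] [17,21] [23,24] [22,27]
{[0,1],[1,2],[1,5]} hit by 1; {[5,6],[4,9]} hit by 6; {[8,11]} hit by 11; {[12,14]} hit by 14; {[17,21]} hit by 21; {[23,24],[22,27]} hit by 24.
Points: 1, 6, 11, 14, 21, 24 (6 total).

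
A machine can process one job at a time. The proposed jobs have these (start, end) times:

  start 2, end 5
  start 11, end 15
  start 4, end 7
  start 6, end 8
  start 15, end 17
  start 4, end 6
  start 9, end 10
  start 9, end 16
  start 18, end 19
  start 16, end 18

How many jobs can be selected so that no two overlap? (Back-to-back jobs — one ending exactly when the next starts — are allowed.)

6

By end time: (2,5), (4,6), (4,7), (6,8), (9,10), (11,15), (9,16), (15,17), (16,18), (18,19).
Pick (2,5); next start ≥ 5 → (6,8); next start ≥ 8 → (9,10); next start ≥ 10 → (11,15); next start ≥ 15 → (15,17); next start ≥ 17 → (18,19).
Selected 6 jobs.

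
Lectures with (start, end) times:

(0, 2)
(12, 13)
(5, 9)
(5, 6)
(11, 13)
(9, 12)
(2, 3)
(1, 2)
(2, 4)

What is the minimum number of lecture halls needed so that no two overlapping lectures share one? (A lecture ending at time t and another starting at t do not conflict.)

2

starts: [0, 1, 2, 2, 5, 5, 9, 11, 12]
ends:   [2, 2, 3, 4, 6, 9, 12, 13, 13]
s0→1 s1→2  — peak 2.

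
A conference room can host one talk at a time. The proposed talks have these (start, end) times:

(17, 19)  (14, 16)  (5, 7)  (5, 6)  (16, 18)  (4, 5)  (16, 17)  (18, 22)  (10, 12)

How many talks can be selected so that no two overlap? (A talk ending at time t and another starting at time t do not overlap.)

Sorted by end: (4,5)  (5,6)  (5,7)  (10,12)  (14,16)  (16,17)  (16,18)  (17,19)  (18,22)
take (4,5); take (5,6); take (10,12); take (14,16); take (16,17); take (17,19); skip (18,22).
Selected 6 talks.

6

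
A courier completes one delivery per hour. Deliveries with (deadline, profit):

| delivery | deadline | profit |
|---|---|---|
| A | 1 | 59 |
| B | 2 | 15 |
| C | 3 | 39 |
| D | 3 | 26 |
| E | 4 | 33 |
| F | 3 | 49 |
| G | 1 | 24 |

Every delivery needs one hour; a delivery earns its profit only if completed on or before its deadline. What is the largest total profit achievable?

180

Take jobs in profit order; each goes to the latest open slot no later than its deadline.
By profit: A(d1,59), F(d3,49), C(d3,39), E(d4,33), D(d3,26), G(d1,24), B(d2,15)
A→slot 1; F→slot 3; C→slot 2; E→slot 4; D skipped; G skipped; B skipped.
Profit = 59 + 39 + 49 + 33 = 180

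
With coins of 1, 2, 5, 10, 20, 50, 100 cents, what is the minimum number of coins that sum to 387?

8

Greedy: take as many of the largest coin as possible, then repeat with the remainder.
387 − 3×100→87 − 1×50→37 − 1×20→17 − 1×10→7 − 1×5→2 − 1×2→0
Total coins = 3 + 1 + 1 + 1 + 1 + 1 = 8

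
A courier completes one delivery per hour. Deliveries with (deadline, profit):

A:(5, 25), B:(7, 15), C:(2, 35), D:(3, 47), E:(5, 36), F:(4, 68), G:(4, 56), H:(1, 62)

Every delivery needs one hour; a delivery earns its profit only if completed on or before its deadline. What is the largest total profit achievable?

By profit: F(d4,68), H(d1,62), G(d4,56), D(d3,47), E(d5,36), C(d2,35), A(d5,25), B(d7,15)
F→slot 4; H→slot 1; G→slot 3; D→slot 2; E→slot 5; C skipped; A skipped; B→slot 7.
Profit = 62 + 47 + 56 + 68 + 36 + 15 = 284

284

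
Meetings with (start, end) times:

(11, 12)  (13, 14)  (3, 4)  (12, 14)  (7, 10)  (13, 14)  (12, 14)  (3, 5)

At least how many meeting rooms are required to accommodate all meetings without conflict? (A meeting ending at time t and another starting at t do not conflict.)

The answer is the maximum number of intervals overlapping at any instant.
Events (time:±→running): 3:+→1 3:+→2 4:-→1 5:-→0 7:+→1 10:-→0 11:+→1 12:-→0 12:+→1 12:+→2 13:+→3 13:+→4 … peak 4.

4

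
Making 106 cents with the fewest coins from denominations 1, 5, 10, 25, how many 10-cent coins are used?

106 = 4×25 + 1×5 + 1×1
Count of 10: 0

0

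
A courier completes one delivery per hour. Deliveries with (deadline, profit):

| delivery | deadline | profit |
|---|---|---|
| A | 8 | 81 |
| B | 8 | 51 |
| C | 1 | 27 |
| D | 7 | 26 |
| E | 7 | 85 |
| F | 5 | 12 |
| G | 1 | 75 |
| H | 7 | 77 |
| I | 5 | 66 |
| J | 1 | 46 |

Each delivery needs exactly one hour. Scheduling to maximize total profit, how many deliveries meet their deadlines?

8

Sort by profit descending; place each in the latest free slot ≤ its deadline.
Profit order: E=85 A=81 H=77 G=75 I=66 B=51 J=46 C=27 D=26 F=12
Assign: E→slot 7, A→slot 8, H→slot 6, G→slot 1, I→slot 5, B→slot 4, J skipped, C skipped, D→slot 3, F→slot 2.
Slots: [1:G] [2:F] [3:D] [4:B] [5:I] [6:H] [7:E] [8:A]
8 of 10 scheduled.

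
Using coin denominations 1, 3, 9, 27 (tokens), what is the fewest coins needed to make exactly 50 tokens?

6

Greedy: take as many of the largest coin as possible, then repeat with the remainder.
50 − 1×27→23 − 2×9→5 − 1×3→2 − 2×1→0
Total coins = 1 + 2 + 1 + 2 = 6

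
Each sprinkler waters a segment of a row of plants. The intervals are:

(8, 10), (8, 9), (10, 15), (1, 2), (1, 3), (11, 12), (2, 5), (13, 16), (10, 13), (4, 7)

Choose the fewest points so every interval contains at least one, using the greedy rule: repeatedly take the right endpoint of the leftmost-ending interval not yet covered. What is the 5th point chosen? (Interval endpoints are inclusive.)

16

Process intervals by earliest right end; each time one isn't hit yet, stab at its right endpoint.
Sorted: [1,2] [1,3] [2,5] [4,7] [8,9] [8,10] [11,12] [10,13] [10,15] [13,16]
{[1,2],[1,3],[2,5]} hit by 2; {[4,7]} hit by 7; {[8,9],[8,10]} hit by 9; {[11,12],[10,13],[10,15]} hit by 12; {[13,16]} hit by 16.
Points: 2, 7, 9, 12, 16 (5 total).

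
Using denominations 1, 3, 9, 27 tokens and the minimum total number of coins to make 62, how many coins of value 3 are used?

2

Use the largest denomination that fits, subtract, and repeat.
62 − 2×27→8 − 2×3→2 − 2×1→0
Count of 3: 2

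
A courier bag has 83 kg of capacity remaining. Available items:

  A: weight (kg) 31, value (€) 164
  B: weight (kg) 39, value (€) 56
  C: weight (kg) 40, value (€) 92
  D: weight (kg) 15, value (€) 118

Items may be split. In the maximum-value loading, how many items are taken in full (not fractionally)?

Sort by value per unit weight and fill in that order.
Ratios (sorted): D 7.87, A 5.29, C 2.30, B 1.44
take D (15 @ 118); take A (31 @ 164); take 37/40 of C → 85.10. Capacity used 83/83.
2 item(s) taken whole; one partial (take 37/40 of C).

2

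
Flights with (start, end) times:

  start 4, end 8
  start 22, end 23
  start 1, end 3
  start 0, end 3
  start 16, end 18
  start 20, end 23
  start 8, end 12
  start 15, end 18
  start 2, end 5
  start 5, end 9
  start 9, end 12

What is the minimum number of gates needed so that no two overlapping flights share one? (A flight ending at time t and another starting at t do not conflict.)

Count concurrent intervals with a sweep; the peak is the room count.
Events (time:±→running): 0:+→1 1:+→2 2:+→3 … peak 3.

3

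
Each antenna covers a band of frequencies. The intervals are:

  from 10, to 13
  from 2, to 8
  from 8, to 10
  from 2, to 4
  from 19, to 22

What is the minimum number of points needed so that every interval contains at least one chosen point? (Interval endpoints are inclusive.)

3

Sorted: [2,4] [2,8] [8,10] [10,13] [19,22]
{[2,4],[2,8]} hit by 4; {[8,10],[10,13]} hit by 10; {[19,22]} hit by 22.
Points: 4, 10, 22 (3 total).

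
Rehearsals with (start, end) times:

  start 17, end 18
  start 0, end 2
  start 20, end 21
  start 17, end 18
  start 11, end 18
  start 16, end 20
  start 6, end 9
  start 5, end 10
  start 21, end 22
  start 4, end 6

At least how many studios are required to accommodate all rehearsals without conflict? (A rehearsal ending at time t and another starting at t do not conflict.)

4

starts: [0, 4, 5, 6, 11, 16, 17, 17, 20, 21]
ends:   [2, 6, 9, 10, 18, 18, 18, 20, 21, 22]
s0→1 e2→0 s4→1 s5→2 e6→1 s6→2 e9→1 e10→0 s11→1 s16→2 s17→3 s17→4  — peak 4.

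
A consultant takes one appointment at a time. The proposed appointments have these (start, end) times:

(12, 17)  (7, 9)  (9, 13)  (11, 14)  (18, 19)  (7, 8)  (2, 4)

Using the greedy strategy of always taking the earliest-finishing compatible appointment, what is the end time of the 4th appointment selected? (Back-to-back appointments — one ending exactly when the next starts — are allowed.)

19

Greedy by earliest finish: after sorting by end time, pick each interval compatible with the last pick.
By end time: (2,4), (7,8), (7,9), (9,13), (11,14), (12,17), (18,19).
Pick (2,4); next start ≥ 4 → (7,8); next start ≥ 8 → (9,13); next start ≥ 13 → (18,19).
Selected: (2,4) (7,8) (9,13) (18,19)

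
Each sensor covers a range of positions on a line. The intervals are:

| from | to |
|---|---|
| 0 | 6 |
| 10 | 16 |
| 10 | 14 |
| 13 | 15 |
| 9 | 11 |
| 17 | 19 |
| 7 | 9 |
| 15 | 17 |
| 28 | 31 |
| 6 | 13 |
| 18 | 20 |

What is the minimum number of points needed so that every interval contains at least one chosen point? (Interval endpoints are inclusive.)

Process intervals by earliest right end; each time one isn't hit yet, stab at its right endpoint.
By right end: [0,6]  [7,9]  [9,11]  [6,13]  [10,14]  [13,15]  [10,16]  [15,17]  [17,19]  [18,20]  [28,31]
[0,6] uncovered → point at 6; [7,9] uncovered → point at 9; [10,14] uncovered → point at 14; [15,17] uncovered → point at 17; [18,20] uncovered → point at 20; [28,31] uncovered → point at 31.
Points: 6, 9, 14, 17, 20, 31 (6 total).

6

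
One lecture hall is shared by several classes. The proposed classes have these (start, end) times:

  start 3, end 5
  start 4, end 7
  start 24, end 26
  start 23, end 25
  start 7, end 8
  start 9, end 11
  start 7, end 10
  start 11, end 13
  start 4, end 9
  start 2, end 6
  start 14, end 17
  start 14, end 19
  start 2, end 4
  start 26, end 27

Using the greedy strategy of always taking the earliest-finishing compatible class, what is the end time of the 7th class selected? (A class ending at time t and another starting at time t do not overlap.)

25

Sorted by end: (2,4)  (3,5)  (2,6)  (4,7)  (7,8)  (4,9)  (7,10)  (9,11)  (11,13)  (14,17)  (14,19)  (23,25)  (24,26)  (26,27)
take (2,4); take (4,7); take (7,8); skip (7,10); take (9,11); take (11,13); take (14,17); take (23,25); take (26,27).
Selected: (2,4) (4,7) (7,8) (9,11) (11,13) (14,17) (23,25) (26,27)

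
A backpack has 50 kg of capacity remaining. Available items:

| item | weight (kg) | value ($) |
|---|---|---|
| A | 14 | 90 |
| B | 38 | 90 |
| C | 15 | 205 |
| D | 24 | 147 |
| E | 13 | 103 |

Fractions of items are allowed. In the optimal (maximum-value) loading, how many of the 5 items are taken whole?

3

Sort by value per unit weight and fill in that order.
Ratios (sorted): C 13.67, E 7.92, A 6.43, D 6.12, B 2.37
take C (15 @ 205); take E (13 @ 103); take A (14 @ 90); take 8/24 of D → 49.00. Capacity used 50/50.
3 item(s) taken whole; one partial (take 8/24 of D).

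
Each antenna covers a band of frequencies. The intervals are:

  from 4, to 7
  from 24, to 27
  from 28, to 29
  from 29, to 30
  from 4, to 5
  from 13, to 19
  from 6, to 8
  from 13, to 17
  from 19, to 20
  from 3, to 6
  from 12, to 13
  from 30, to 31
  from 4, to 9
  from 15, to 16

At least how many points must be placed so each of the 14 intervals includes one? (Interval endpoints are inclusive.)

8

Sort by right endpoint; whenever an interval is uncovered, place a point at its right end.
By right end: [4,5]  [3,6]  [4,7]  [6,8]  [4,9]  [12,13]  [15,16]  [13,17]  [13,19]  [19,20]  [24,27]  [28,29]  [29,30]  [30,31]
[4,5] uncovered → point at 5; [6,8] uncovered → point at 8; [12,13] uncovered → point at 13; [15,16] uncovered → point at 16; [19,20] uncovered → point at 20; [24,27] uncovered → point at 27; [28,29] uncovered → point at 29; [30,31] uncovered → point at 31.
Points: 5, 8, 13, 16, 20, 27, 29, 31 (8 total).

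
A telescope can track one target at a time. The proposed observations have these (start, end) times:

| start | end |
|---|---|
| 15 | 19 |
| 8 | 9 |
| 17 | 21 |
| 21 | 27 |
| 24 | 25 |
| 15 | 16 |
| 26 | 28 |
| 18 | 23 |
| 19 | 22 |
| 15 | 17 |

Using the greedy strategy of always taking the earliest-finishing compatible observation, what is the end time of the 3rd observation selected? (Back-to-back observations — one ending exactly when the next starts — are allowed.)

Greedy by earliest finish: after sorting by end time, pick each interval compatible with the last pick.
By end time: (8,9), (15,16), (15,17), (15,19), (17,21), (19,22), (18,23), (24,25), (21,27), (26,28).
Pick (8,9); next start ≥ 9 → (15,16); next start ≥ 16 → (17,21); next start ≥ 21 → (24,25); next start ≥ 25 → (26,28).
Selected: (8,9) (15,16) (17,21) (24,25) (26,28)

21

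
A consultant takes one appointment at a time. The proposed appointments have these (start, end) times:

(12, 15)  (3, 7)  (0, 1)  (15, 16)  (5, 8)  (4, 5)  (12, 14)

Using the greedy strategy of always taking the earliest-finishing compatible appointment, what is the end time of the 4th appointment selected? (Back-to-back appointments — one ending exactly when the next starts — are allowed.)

By end time: (0,1), (4,5), (3,7), (5,8), (12,14), (12,15), (15,16).
Pick (0,1); next start ≥ 1 → (4,5); next start ≥ 5 → (5,8); next start ≥ 8 → (12,14); next start ≥ 14 → (15,16).
Selected: (0,1) (4,5) (5,8) (12,14) (15,16)

14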